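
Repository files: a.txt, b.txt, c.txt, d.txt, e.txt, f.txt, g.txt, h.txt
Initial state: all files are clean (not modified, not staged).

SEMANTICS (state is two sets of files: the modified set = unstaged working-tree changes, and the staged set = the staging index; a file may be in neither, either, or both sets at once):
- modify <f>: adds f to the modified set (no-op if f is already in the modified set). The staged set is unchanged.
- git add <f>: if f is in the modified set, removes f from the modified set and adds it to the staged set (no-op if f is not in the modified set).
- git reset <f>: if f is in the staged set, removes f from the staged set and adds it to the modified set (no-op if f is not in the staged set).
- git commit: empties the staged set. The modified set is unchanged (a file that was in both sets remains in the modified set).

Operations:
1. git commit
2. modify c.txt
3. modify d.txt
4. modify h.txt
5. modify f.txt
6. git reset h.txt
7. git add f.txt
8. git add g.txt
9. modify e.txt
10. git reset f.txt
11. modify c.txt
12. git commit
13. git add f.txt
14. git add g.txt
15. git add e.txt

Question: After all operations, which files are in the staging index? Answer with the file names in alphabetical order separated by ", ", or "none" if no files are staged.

Answer: e.txt, f.txt

Derivation:
After op 1 (git commit): modified={none} staged={none}
After op 2 (modify c.txt): modified={c.txt} staged={none}
After op 3 (modify d.txt): modified={c.txt, d.txt} staged={none}
After op 4 (modify h.txt): modified={c.txt, d.txt, h.txt} staged={none}
After op 5 (modify f.txt): modified={c.txt, d.txt, f.txt, h.txt} staged={none}
After op 6 (git reset h.txt): modified={c.txt, d.txt, f.txt, h.txt} staged={none}
After op 7 (git add f.txt): modified={c.txt, d.txt, h.txt} staged={f.txt}
After op 8 (git add g.txt): modified={c.txt, d.txt, h.txt} staged={f.txt}
After op 9 (modify e.txt): modified={c.txt, d.txt, e.txt, h.txt} staged={f.txt}
After op 10 (git reset f.txt): modified={c.txt, d.txt, e.txt, f.txt, h.txt} staged={none}
After op 11 (modify c.txt): modified={c.txt, d.txt, e.txt, f.txt, h.txt} staged={none}
After op 12 (git commit): modified={c.txt, d.txt, e.txt, f.txt, h.txt} staged={none}
After op 13 (git add f.txt): modified={c.txt, d.txt, e.txt, h.txt} staged={f.txt}
After op 14 (git add g.txt): modified={c.txt, d.txt, e.txt, h.txt} staged={f.txt}
After op 15 (git add e.txt): modified={c.txt, d.txt, h.txt} staged={e.txt, f.txt}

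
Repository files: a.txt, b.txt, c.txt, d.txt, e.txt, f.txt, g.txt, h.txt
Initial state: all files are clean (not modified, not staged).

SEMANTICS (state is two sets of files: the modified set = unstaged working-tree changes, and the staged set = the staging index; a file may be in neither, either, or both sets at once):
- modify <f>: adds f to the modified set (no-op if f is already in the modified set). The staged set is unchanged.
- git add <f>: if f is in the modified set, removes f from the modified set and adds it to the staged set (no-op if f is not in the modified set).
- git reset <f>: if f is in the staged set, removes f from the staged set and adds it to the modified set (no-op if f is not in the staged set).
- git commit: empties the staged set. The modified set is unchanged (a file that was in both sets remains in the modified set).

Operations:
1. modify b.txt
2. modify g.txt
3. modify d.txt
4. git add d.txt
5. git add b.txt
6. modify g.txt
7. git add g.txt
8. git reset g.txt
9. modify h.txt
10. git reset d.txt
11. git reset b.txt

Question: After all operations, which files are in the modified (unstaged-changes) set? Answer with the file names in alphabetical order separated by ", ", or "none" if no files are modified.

After op 1 (modify b.txt): modified={b.txt} staged={none}
After op 2 (modify g.txt): modified={b.txt, g.txt} staged={none}
After op 3 (modify d.txt): modified={b.txt, d.txt, g.txt} staged={none}
After op 4 (git add d.txt): modified={b.txt, g.txt} staged={d.txt}
After op 5 (git add b.txt): modified={g.txt} staged={b.txt, d.txt}
After op 6 (modify g.txt): modified={g.txt} staged={b.txt, d.txt}
After op 7 (git add g.txt): modified={none} staged={b.txt, d.txt, g.txt}
After op 8 (git reset g.txt): modified={g.txt} staged={b.txt, d.txt}
After op 9 (modify h.txt): modified={g.txt, h.txt} staged={b.txt, d.txt}
After op 10 (git reset d.txt): modified={d.txt, g.txt, h.txt} staged={b.txt}
After op 11 (git reset b.txt): modified={b.txt, d.txt, g.txt, h.txt} staged={none}

Answer: b.txt, d.txt, g.txt, h.txt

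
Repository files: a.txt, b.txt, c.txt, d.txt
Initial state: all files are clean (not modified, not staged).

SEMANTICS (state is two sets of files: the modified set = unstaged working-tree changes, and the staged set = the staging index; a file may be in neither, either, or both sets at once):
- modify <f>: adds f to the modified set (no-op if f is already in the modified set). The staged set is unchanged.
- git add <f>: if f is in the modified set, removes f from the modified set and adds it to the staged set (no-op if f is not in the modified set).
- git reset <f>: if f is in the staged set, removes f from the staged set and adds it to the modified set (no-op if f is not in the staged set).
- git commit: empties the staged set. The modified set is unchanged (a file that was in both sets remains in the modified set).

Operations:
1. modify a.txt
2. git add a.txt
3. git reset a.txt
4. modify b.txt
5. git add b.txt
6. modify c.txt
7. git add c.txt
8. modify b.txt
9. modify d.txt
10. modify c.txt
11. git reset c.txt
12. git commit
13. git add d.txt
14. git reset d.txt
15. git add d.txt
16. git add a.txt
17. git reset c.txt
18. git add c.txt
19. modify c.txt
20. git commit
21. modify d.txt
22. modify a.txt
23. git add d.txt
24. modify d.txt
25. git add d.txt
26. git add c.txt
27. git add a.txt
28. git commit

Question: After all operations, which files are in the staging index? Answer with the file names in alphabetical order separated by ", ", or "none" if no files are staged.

Answer: none

Derivation:
After op 1 (modify a.txt): modified={a.txt} staged={none}
After op 2 (git add a.txt): modified={none} staged={a.txt}
After op 3 (git reset a.txt): modified={a.txt} staged={none}
After op 4 (modify b.txt): modified={a.txt, b.txt} staged={none}
After op 5 (git add b.txt): modified={a.txt} staged={b.txt}
After op 6 (modify c.txt): modified={a.txt, c.txt} staged={b.txt}
After op 7 (git add c.txt): modified={a.txt} staged={b.txt, c.txt}
After op 8 (modify b.txt): modified={a.txt, b.txt} staged={b.txt, c.txt}
After op 9 (modify d.txt): modified={a.txt, b.txt, d.txt} staged={b.txt, c.txt}
After op 10 (modify c.txt): modified={a.txt, b.txt, c.txt, d.txt} staged={b.txt, c.txt}
After op 11 (git reset c.txt): modified={a.txt, b.txt, c.txt, d.txt} staged={b.txt}
After op 12 (git commit): modified={a.txt, b.txt, c.txt, d.txt} staged={none}
After op 13 (git add d.txt): modified={a.txt, b.txt, c.txt} staged={d.txt}
After op 14 (git reset d.txt): modified={a.txt, b.txt, c.txt, d.txt} staged={none}
After op 15 (git add d.txt): modified={a.txt, b.txt, c.txt} staged={d.txt}
After op 16 (git add a.txt): modified={b.txt, c.txt} staged={a.txt, d.txt}
After op 17 (git reset c.txt): modified={b.txt, c.txt} staged={a.txt, d.txt}
After op 18 (git add c.txt): modified={b.txt} staged={a.txt, c.txt, d.txt}
After op 19 (modify c.txt): modified={b.txt, c.txt} staged={a.txt, c.txt, d.txt}
After op 20 (git commit): modified={b.txt, c.txt} staged={none}
After op 21 (modify d.txt): modified={b.txt, c.txt, d.txt} staged={none}
After op 22 (modify a.txt): modified={a.txt, b.txt, c.txt, d.txt} staged={none}
After op 23 (git add d.txt): modified={a.txt, b.txt, c.txt} staged={d.txt}
After op 24 (modify d.txt): modified={a.txt, b.txt, c.txt, d.txt} staged={d.txt}
After op 25 (git add d.txt): modified={a.txt, b.txt, c.txt} staged={d.txt}
After op 26 (git add c.txt): modified={a.txt, b.txt} staged={c.txt, d.txt}
After op 27 (git add a.txt): modified={b.txt} staged={a.txt, c.txt, d.txt}
After op 28 (git commit): modified={b.txt} staged={none}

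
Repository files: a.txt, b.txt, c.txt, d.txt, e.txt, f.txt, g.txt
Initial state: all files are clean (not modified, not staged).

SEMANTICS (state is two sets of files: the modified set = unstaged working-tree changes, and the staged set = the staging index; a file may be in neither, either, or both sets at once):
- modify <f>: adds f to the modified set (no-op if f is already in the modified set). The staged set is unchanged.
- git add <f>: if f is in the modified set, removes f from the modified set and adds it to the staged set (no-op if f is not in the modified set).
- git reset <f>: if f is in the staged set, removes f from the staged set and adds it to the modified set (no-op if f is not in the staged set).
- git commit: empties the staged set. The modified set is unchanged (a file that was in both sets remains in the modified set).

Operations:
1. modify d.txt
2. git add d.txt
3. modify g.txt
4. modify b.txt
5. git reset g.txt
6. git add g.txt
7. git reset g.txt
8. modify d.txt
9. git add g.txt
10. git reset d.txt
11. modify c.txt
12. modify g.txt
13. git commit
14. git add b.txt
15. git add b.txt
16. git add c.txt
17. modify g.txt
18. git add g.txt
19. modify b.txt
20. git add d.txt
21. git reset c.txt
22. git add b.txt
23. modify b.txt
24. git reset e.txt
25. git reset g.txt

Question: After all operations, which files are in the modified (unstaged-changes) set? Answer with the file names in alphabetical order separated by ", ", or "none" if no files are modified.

Answer: b.txt, c.txt, g.txt

Derivation:
After op 1 (modify d.txt): modified={d.txt} staged={none}
After op 2 (git add d.txt): modified={none} staged={d.txt}
After op 3 (modify g.txt): modified={g.txt} staged={d.txt}
After op 4 (modify b.txt): modified={b.txt, g.txt} staged={d.txt}
After op 5 (git reset g.txt): modified={b.txt, g.txt} staged={d.txt}
After op 6 (git add g.txt): modified={b.txt} staged={d.txt, g.txt}
After op 7 (git reset g.txt): modified={b.txt, g.txt} staged={d.txt}
After op 8 (modify d.txt): modified={b.txt, d.txt, g.txt} staged={d.txt}
After op 9 (git add g.txt): modified={b.txt, d.txt} staged={d.txt, g.txt}
After op 10 (git reset d.txt): modified={b.txt, d.txt} staged={g.txt}
After op 11 (modify c.txt): modified={b.txt, c.txt, d.txt} staged={g.txt}
After op 12 (modify g.txt): modified={b.txt, c.txt, d.txt, g.txt} staged={g.txt}
After op 13 (git commit): modified={b.txt, c.txt, d.txt, g.txt} staged={none}
After op 14 (git add b.txt): modified={c.txt, d.txt, g.txt} staged={b.txt}
After op 15 (git add b.txt): modified={c.txt, d.txt, g.txt} staged={b.txt}
After op 16 (git add c.txt): modified={d.txt, g.txt} staged={b.txt, c.txt}
After op 17 (modify g.txt): modified={d.txt, g.txt} staged={b.txt, c.txt}
After op 18 (git add g.txt): modified={d.txt} staged={b.txt, c.txt, g.txt}
After op 19 (modify b.txt): modified={b.txt, d.txt} staged={b.txt, c.txt, g.txt}
After op 20 (git add d.txt): modified={b.txt} staged={b.txt, c.txt, d.txt, g.txt}
After op 21 (git reset c.txt): modified={b.txt, c.txt} staged={b.txt, d.txt, g.txt}
After op 22 (git add b.txt): modified={c.txt} staged={b.txt, d.txt, g.txt}
After op 23 (modify b.txt): modified={b.txt, c.txt} staged={b.txt, d.txt, g.txt}
After op 24 (git reset e.txt): modified={b.txt, c.txt} staged={b.txt, d.txt, g.txt}
After op 25 (git reset g.txt): modified={b.txt, c.txt, g.txt} staged={b.txt, d.txt}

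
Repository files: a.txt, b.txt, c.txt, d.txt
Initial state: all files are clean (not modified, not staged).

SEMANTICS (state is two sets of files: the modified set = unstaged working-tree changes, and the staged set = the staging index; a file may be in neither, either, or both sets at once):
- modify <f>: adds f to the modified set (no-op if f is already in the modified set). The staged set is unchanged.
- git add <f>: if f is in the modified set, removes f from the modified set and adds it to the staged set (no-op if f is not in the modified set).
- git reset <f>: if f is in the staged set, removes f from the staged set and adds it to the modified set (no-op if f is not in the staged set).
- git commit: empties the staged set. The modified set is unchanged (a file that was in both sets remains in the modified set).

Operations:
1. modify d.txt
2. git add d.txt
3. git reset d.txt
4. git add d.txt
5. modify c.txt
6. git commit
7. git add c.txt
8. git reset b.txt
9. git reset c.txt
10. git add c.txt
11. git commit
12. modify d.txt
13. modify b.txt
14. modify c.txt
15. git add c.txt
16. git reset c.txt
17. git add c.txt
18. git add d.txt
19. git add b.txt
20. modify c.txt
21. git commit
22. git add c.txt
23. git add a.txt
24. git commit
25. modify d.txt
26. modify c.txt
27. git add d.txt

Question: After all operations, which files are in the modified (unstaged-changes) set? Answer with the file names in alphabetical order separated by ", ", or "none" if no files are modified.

Answer: c.txt

Derivation:
After op 1 (modify d.txt): modified={d.txt} staged={none}
After op 2 (git add d.txt): modified={none} staged={d.txt}
After op 3 (git reset d.txt): modified={d.txt} staged={none}
After op 4 (git add d.txt): modified={none} staged={d.txt}
After op 5 (modify c.txt): modified={c.txt} staged={d.txt}
After op 6 (git commit): modified={c.txt} staged={none}
After op 7 (git add c.txt): modified={none} staged={c.txt}
After op 8 (git reset b.txt): modified={none} staged={c.txt}
After op 9 (git reset c.txt): modified={c.txt} staged={none}
After op 10 (git add c.txt): modified={none} staged={c.txt}
After op 11 (git commit): modified={none} staged={none}
After op 12 (modify d.txt): modified={d.txt} staged={none}
After op 13 (modify b.txt): modified={b.txt, d.txt} staged={none}
After op 14 (modify c.txt): modified={b.txt, c.txt, d.txt} staged={none}
After op 15 (git add c.txt): modified={b.txt, d.txt} staged={c.txt}
After op 16 (git reset c.txt): modified={b.txt, c.txt, d.txt} staged={none}
After op 17 (git add c.txt): modified={b.txt, d.txt} staged={c.txt}
After op 18 (git add d.txt): modified={b.txt} staged={c.txt, d.txt}
After op 19 (git add b.txt): modified={none} staged={b.txt, c.txt, d.txt}
After op 20 (modify c.txt): modified={c.txt} staged={b.txt, c.txt, d.txt}
After op 21 (git commit): modified={c.txt} staged={none}
After op 22 (git add c.txt): modified={none} staged={c.txt}
After op 23 (git add a.txt): modified={none} staged={c.txt}
After op 24 (git commit): modified={none} staged={none}
After op 25 (modify d.txt): modified={d.txt} staged={none}
After op 26 (modify c.txt): modified={c.txt, d.txt} staged={none}
After op 27 (git add d.txt): modified={c.txt} staged={d.txt}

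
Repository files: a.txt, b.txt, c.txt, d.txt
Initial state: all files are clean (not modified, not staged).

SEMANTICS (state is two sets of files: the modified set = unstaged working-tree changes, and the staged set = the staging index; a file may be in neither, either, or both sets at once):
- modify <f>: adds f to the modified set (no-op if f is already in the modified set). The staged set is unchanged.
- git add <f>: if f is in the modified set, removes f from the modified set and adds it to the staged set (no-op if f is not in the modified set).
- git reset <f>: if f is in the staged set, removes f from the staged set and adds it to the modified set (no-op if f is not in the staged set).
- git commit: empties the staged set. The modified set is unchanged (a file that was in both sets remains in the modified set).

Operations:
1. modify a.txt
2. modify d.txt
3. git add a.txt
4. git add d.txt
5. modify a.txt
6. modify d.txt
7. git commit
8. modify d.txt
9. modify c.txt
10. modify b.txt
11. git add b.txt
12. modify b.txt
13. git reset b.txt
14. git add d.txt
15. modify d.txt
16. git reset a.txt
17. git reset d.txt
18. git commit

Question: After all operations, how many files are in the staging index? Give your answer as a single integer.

Answer: 0

Derivation:
After op 1 (modify a.txt): modified={a.txt} staged={none}
After op 2 (modify d.txt): modified={a.txt, d.txt} staged={none}
After op 3 (git add a.txt): modified={d.txt} staged={a.txt}
After op 4 (git add d.txt): modified={none} staged={a.txt, d.txt}
After op 5 (modify a.txt): modified={a.txt} staged={a.txt, d.txt}
After op 6 (modify d.txt): modified={a.txt, d.txt} staged={a.txt, d.txt}
After op 7 (git commit): modified={a.txt, d.txt} staged={none}
After op 8 (modify d.txt): modified={a.txt, d.txt} staged={none}
After op 9 (modify c.txt): modified={a.txt, c.txt, d.txt} staged={none}
After op 10 (modify b.txt): modified={a.txt, b.txt, c.txt, d.txt} staged={none}
After op 11 (git add b.txt): modified={a.txt, c.txt, d.txt} staged={b.txt}
After op 12 (modify b.txt): modified={a.txt, b.txt, c.txt, d.txt} staged={b.txt}
After op 13 (git reset b.txt): modified={a.txt, b.txt, c.txt, d.txt} staged={none}
After op 14 (git add d.txt): modified={a.txt, b.txt, c.txt} staged={d.txt}
After op 15 (modify d.txt): modified={a.txt, b.txt, c.txt, d.txt} staged={d.txt}
After op 16 (git reset a.txt): modified={a.txt, b.txt, c.txt, d.txt} staged={d.txt}
After op 17 (git reset d.txt): modified={a.txt, b.txt, c.txt, d.txt} staged={none}
After op 18 (git commit): modified={a.txt, b.txt, c.txt, d.txt} staged={none}
Final staged set: {none} -> count=0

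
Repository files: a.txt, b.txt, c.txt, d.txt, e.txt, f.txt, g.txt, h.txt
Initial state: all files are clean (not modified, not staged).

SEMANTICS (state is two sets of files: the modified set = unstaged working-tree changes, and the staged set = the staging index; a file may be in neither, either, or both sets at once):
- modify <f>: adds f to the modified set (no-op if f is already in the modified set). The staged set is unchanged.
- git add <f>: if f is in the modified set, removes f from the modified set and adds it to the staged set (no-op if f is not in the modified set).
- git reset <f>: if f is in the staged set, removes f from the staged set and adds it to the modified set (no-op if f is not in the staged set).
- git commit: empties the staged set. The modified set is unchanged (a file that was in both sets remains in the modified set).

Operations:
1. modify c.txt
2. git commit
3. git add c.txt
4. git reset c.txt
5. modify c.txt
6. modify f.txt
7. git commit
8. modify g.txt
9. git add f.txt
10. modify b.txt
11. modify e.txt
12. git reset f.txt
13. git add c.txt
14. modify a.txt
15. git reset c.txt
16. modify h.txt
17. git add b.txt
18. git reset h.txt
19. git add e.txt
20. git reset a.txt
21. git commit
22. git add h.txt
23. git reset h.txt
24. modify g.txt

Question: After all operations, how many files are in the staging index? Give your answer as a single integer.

Answer: 0

Derivation:
After op 1 (modify c.txt): modified={c.txt} staged={none}
After op 2 (git commit): modified={c.txt} staged={none}
After op 3 (git add c.txt): modified={none} staged={c.txt}
After op 4 (git reset c.txt): modified={c.txt} staged={none}
After op 5 (modify c.txt): modified={c.txt} staged={none}
After op 6 (modify f.txt): modified={c.txt, f.txt} staged={none}
After op 7 (git commit): modified={c.txt, f.txt} staged={none}
After op 8 (modify g.txt): modified={c.txt, f.txt, g.txt} staged={none}
After op 9 (git add f.txt): modified={c.txt, g.txt} staged={f.txt}
After op 10 (modify b.txt): modified={b.txt, c.txt, g.txt} staged={f.txt}
After op 11 (modify e.txt): modified={b.txt, c.txt, e.txt, g.txt} staged={f.txt}
After op 12 (git reset f.txt): modified={b.txt, c.txt, e.txt, f.txt, g.txt} staged={none}
After op 13 (git add c.txt): modified={b.txt, e.txt, f.txt, g.txt} staged={c.txt}
After op 14 (modify a.txt): modified={a.txt, b.txt, e.txt, f.txt, g.txt} staged={c.txt}
After op 15 (git reset c.txt): modified={a.txt, b.txt, c.txt, e.txt, f.txt, g.txt} staged={none}
After op 16 (modify h.txt): modified={a.txt, b.txt, c.txt, e.txt, f.txt, g.txt, h.txt} staged={none}
After op 17 (git add b.txt): modified={a.txt, c.txt, e.txt, f.txt, g.txt, h.txt} staged={b.txt}
After op 18 (git reset h.txt): modified={a.txt, c.txt, e.txt, f.txt, g.txt, h.txt} staged={b.txt}
After op 19 (git add e.txt): modified={a.txt, c.txt, f.txt, g.txt, h.txt} staged={b.txt, e.txt}
After op 20 (git reset a.txt): modified={a.txt, c.txt, f.txt, g.txt, h.txt} staged={b.txt, e.txt}
After op 21 (git commit): modified={a.txt, c.txt, f.txt, g.txt, h.txt} staged={none}
After op 22 (git add h.txt): modified={a.txt, c.txt, f.txt, g.txt} staged={h.txt}
After op 23 (git reset h.txt): modified={a.txt, c.txt, f.txt, g.txt, h.txt} staged={none}
After op 24 (modify g.txt): modified={a.txt, c.txt, f.txt, g.txt, h.txt} staged={none}
Final staged set: {none} -> count=0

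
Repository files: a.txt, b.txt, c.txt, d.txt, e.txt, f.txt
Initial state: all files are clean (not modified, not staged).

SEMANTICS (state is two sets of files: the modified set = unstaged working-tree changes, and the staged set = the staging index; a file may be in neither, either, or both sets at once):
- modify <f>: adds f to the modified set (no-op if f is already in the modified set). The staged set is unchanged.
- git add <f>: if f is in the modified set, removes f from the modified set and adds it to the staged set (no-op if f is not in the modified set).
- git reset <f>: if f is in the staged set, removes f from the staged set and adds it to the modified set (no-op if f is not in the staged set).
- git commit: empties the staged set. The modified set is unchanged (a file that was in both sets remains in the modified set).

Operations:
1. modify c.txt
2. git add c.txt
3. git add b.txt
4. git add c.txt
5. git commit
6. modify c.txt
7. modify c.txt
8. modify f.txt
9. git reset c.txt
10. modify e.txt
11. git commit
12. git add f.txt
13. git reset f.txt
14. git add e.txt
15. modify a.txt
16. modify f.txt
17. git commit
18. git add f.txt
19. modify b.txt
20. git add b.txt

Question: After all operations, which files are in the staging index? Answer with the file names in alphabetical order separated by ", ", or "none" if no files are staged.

Answer: b.txt, f.txt

Derivation:
After op 1 (modify c.txt): modified={c.txt} staged={none}
After op 2 (git add c.txt): modified={none} staged={c.txt}
After op 3 (git add b.txt): modified={none} staged={c.txt}
After op 4 (git add c.txt): modified={none} staged={c.txt}
After op 5 (git commit): modified={none} staged={none}
After op 6 (modify c.txt): modified={c.txt} staged={none}
After op 7 (modify c.txt): modified={c.txt} staged={none}
After op 8 (modify f.txt): modified={c.txt, f.txt} staged={none}
After op 9 (git reset c.txt): modified={c.txt, f.txt} staged={none}
After op 10 (modify e.txt): modified={c.txt, e.txt, f.txt} staged={none}
After op 11 (git commit): modified={c.txt, e.txt, f.txt} staged={none}
After op 12 (git add f.txt): modified={c.txt, e.txt} staged={f.txt}
After op 13 (git reset f.txt): modified={c.txt, e.txt, f.txt} staged={none}
After op 14 (git add e.txt): modified={c.txt, f.txt} staged={e.txt}
After op 15 (modify a.txt): modified={a.txt, c.txt, f.txt} staged={e.txt}
After op 16 (modify f.txt): modified={a.txt, c.txt, f.txt} staged={e.txt}
After op 17 (git commit): modified={a.txt, c.txt, f.txt} staged={none}
After op 18 (git add f.txt): modified={a.txt, c.txt} staged={f.txt}
After op 19 (modify b.txt): modified={a.txt, b.txt, c.txt} staged={f.txt}
After op 20 (git add b.txt): modified={a.txt, c.txt} staged={b.txt, f.txt}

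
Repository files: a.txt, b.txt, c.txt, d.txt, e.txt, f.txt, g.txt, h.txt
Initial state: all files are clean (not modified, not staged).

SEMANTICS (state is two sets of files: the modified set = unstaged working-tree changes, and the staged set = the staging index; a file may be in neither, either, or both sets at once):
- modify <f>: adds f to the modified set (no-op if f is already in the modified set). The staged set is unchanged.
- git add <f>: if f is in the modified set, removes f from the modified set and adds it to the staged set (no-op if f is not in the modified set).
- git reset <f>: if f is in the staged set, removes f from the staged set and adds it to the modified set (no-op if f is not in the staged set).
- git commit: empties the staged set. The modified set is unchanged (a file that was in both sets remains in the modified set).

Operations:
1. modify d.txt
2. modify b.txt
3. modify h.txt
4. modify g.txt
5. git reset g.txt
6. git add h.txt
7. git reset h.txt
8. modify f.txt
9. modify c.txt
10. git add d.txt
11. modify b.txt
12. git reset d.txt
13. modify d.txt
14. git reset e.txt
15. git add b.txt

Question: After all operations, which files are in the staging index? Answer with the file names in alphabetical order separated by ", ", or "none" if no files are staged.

After op 1 (modify d.txt): modified={d.txt} staged={none}
After op 2 (modify b.txt): modified={b.txt, d.txt} staged={none}
After op 3 (modify h.txt): modified={b.txt, d.txt, h.txt} staged={none}
After op 4 (modify g.txt): modified={b.txt, d.txt, g.txt, h.txt} staged={none}
After op 5 (git reset g.txt): modified={b.txt, d.txt, g.txt, h.txt} staged={none}
After op 6 (git add h.txt): modified={b.txt, d.txt, g.txt} staged={h.txt}
After op 7 (git reset h.txt): modified={b.txt, d.txt, g.txt, h.txt} staged={none}
After op 8 (modify f.txt): modified={b.txt, d.txt, f.txt, g.txt, h.txt} staged={none}
After op 9 (modify c.txt): modified={b.txt, c.txt, d.txt, f.txt, g.txt, h.txt} staged={none}
After op 10 (git add d.txt): modified={b.txt, c.txt, f.txt, g.txt, h.txt} staged={d.txt}
After op 11 (modify b.txt): modified={b.txt, c.txt, f.txt, g.txt, h.txt} staged={d.txt}
After op 12 (git reset d.txt): modified={b.txt, c.txt, d.txt, f.txt, g.txt, h.txt} staged={none}
After op 13 (modify d.txt): modified={b.txt, c.txt, d.txt, f.txt, g.txt, h.txt} staged={none}
After op 14 (git reset e.txt): modified={b.txt, c.txt, d.txt, f.txt, g.txt, h.txt} staged={none}
After op 15 (git add b.txt): modified={c.txt, d.txt, f.txt, g.txt, h.txt} staged={b.txt}

Answer: b.txt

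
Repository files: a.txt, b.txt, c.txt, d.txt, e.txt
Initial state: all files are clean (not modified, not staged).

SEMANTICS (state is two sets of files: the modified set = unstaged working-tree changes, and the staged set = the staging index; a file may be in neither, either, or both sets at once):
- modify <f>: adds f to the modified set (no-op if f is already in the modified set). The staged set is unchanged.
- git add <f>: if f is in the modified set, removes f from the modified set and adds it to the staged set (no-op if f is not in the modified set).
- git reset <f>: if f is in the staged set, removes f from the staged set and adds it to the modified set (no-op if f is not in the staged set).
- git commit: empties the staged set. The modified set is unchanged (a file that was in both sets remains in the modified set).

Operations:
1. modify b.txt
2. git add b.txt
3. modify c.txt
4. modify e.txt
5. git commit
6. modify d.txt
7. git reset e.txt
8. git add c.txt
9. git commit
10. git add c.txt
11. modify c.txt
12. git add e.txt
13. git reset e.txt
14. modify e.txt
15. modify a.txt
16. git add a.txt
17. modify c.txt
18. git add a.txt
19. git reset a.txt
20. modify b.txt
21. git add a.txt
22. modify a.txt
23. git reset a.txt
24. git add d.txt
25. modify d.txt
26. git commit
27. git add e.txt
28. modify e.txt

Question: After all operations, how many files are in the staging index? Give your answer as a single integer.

After op 1 (modify b.txt): modified={b.txt} staged={none}
After op 2 (git add b.txt): modified={none} staged={b.txt}
After op 3 (modify c.txt): modified={c.txt} staged={b.txt}
After op 4 (modify e.txt): modified={c.txt, e.txt} staged={b.txt}
After op 5 (git commit): modified={c.txt, e.txt} staged={none}
After op 6 (modify d.txt): modified={c.txt, d.txt, e.txt} staged={none}
After op 7 (git reset e.txt): modified={c.txt, d.txt, e.txt} staged={none}
After op 8 (git add c.txt): modified={d.txt, e.txt} staged={c.txt}
After op 9 (git commit): modified={d.txt, e.txt} staged={none}
After op 10 (git add c.txt): modified={d.txt, e.txt} staged={none}
After op 11 (modify c.txt): modified={c.txt, d.txt, e.txt} staged={none}
After op 12 (git add e.txt): modified={c.txt, d.txt} staged={e.txt}
After op 13 (git reset e.txt): modified={c.txt, d.txt, e.txt} staged={none}
After op 14 (modify e.txt): modified={c.txt, d.txt, e.txt} staged={none}
After op 15 (modify a.txt): modified={a.txt, c.txt, d.txt, e.txt} staged={none}
After op 16 (git add a.txt): modified={c.txt, d.txt, e.txt} staged={a.txt}
After op 17 (modify c.txt): modified={c.txt, d.txt, e.txt} staged={a.txt}
After op 18 (git add a.txt): modified={c.txt, d.txt, e.txt} staged={a.txt}
After op 19 (git reset a.txt): modified={a.txt, c.txt, d.txt, e.txt} staged={none}
After op 20 (modify b.txt): modified={a.txt, b.txt, c.txt, d.txt, e.txt} staged={none}
After op 21 (git add a.txt): modified={b.txt, c.txt, d.txt, e.txt} staged={a.txt}
After op 22 (modify a.txt): modified={a.txt, b.txt, c.txt, d.txt, e.txt} staged={a.txt}
After op 23 (git reset a.txt): modified={a.txt, b.txt, c.txt, d.txt, e.txt} staged={none}
After op 24 (git add d.txt): modified={a.txt, b.txt, c.txt, e.txt} staged={d.txt}
After op 25 (modify d.txt): modified={a.txt, b.txt, c.txt, d.txt, e.txt} staged={d.txt}
After op 26 (git commit): modified={a.txt, b.txt, c.txt, d.txt, e.txt} staged={none}
After op 27 (git add e.txt): modified={a.txt, b.txt, c.txt, d.txt} staged={e.txt}
After op 28 (modify e.txt): modified={a.txt, b.txt, c.txt, d.txt, e.txt} staged={e.txt}
Final staged set: {e.txt} -> count=1

Answer: 1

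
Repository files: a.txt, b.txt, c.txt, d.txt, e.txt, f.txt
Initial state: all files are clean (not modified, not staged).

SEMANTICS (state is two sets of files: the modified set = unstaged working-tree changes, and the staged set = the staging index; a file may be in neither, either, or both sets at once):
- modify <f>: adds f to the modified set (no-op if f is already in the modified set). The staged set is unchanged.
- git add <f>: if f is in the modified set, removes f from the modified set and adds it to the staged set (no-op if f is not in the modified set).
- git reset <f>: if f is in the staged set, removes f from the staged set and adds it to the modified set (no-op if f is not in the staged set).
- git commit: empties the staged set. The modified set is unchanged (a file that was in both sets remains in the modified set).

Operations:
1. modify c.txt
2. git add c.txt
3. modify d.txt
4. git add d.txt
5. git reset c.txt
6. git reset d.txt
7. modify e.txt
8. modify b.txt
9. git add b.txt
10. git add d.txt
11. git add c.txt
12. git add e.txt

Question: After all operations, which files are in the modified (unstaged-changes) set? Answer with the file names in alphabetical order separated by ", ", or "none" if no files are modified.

After op 1 (modify c.txt): modified={c.txt} staged={none}
After op 2 (git add c.txt): modified={none} staged={c.txt}
After op 3 (modify d.txt): modified={d.txt} staged={c.txt}
After op 4 (git add d.txt): modified={none} staged={c.txt, d.txt}
After op 5 (git reset c.txt): modified={c.txt} staged={d.txt}
After op 6 (git reset d.txt): modified={c.txt, d.txt} staged={none}
After op 7 (modify e.txt): modified={c.txt, d.txt, e.txt} staged={none}
After op 8 (modify b.txt): modified={b.txt, c.txt, d.txt, e.txt} staged={none}
After op 9 (git add b.txt): modified={c.txt, d.txt, e.txt} staged={b.txt}
After op 10 (git add d.txt): modified={c.txt, e.txt} staged={b.txt, d.txt}
After op 11 (git add c.txt): modified={e.txt} staged={b.txt, c.txt, d.txt}
After op 12 (git add e.txt): modified={none} staged={b.txt, c.txt, d.txt, e.txt}

Answer: none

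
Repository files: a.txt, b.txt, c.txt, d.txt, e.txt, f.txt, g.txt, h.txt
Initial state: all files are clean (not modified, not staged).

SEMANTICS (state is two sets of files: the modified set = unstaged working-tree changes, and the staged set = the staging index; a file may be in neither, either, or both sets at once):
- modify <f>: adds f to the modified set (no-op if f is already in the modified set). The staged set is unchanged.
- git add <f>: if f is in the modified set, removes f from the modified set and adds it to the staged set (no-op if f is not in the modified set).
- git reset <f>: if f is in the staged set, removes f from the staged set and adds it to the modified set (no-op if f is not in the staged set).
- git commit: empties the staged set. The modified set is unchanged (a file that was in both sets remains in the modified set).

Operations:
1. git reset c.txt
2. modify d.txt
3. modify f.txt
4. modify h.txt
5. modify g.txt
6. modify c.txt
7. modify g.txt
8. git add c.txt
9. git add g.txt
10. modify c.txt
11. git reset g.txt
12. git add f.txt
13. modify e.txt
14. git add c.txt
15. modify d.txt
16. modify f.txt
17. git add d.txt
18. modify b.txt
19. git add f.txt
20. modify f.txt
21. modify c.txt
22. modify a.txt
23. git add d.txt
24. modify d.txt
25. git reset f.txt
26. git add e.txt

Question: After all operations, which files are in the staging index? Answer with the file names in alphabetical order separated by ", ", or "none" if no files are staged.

Answer: c.txt, d.txt, e.txt

Derivation:
After op 1 (git reset c.txt): modified={none} staged={none}
After op 2 (modify d.txt): modified={d.txt} staged={none}
After op 3 (modify f.txt): modified={d.txt, f.txt} staged={none}
After op 4 (modify h.txt): modified={d.txt, f.txt, h.txt} staged={none}
After op 5 (modify g.txt): modified={d.txt, f.txt, g.txt, h.txt} staged={none}
After op 6 (modify c.txt): modified={c.txt, d.txt, f.txt, g.txt, h.txt} staged={none}
After op 7 (modify g.txt): modified={c.txt, d.txt, f.txt, g.txt, h.txt} staged={none}
After op 8 (git add c.txt): modified={d.txt, f.txt, g.txt, h.txt} staged={c.txt}
After op 9 (git add g.txt): modified={d.txt, f.txt, h.txt} staged={c.txt, g.txt}
After op 10 (modify c.txt): modified={c.txt, d.txt, f.txt, h.txt} staged={c.txt, g.txt}
After op 11 (git reset g.txt): modified={c.txt, d.txt, f.txt, g.txt, h.txt} staged={c.txt}
After op 12 (git add f.txt): modified={c.txt, d.txt, g.txt, h.txt} staged={c.txt, f.txt}
After op 13 (modify e.txt): modified={c.txt, d.txt, e.txt, g.txt, h.txt} staged={c.txt, f.txt}
After op 14 (git add c.txt): modified={d.txt, e.txt, g.txt, h.txt} staged={c.txt, f.txt}
After op 15 (modify d.txt): modified={d.txt, e.txt, g.txt, h.txt} staged={c.txt, f.txt}
After op 16 (modify f.txt): modified={d.txt, e.txt, f.txt, g.txt, h.txt} staged={c.txt, f.txt}
After op 17 (git add d.txt): modified={e.txt, f.txt, g.txt, h.txt} staged={c.txt, d.txt, f.txt}
After op 18 (modify b.txt): modified={b.txt, e.txt, f.txt, g.txt, h.txt} staged={c.txt, d.txt, f.txt}
After op 19 (git add f.txt): modified={b.txt, e.txt, g.txt, h.txt} staged={c.txt, d.txt, f.txt}
After op 20 (modify f.txt): modified={b.txt, e.txt, f.txt, g.txt, h.txt} staged={c.txt, d.txt, f.txt}
After op 21 (modify c.txt): modified={b.txt, c.txt, e.txt, f.txt, g.txt, h.txt} staged={c.txt, d.txt, f.txt}
After op 22 (modify a.txt): modified={a.txt, b.txt, c.txt, e.txt, f.txt, g.txt, h.txt} staged={c.txt, d.txt, f.txt}
After op 23 (git add d.txt): modified={a.txt, b.txt, c.txt, e.txt, f.txt, g.txt, h.txt} staged={c.txt, d.txt, f.txt}
After op 24 (modify d.txt): modified={a.txt, b.txt, c.txt, d.txt, e.txt, f.txt, g.txt, h.txt} staged={c.txt, d.txt, f.txt}
After op 25 (git reset f.txt): modified={a.txt, b.txt, c.txt, d.txt, e.txt, f.txt, g.txt, h.txt} staged={c.txt, d.txt}
After op 26 (git add e.txt): modified={a.txt, b.txt, c.txt, d.txt, f.txt, g.txt, h.txt} staged={c.txt, d.txt, e.txt}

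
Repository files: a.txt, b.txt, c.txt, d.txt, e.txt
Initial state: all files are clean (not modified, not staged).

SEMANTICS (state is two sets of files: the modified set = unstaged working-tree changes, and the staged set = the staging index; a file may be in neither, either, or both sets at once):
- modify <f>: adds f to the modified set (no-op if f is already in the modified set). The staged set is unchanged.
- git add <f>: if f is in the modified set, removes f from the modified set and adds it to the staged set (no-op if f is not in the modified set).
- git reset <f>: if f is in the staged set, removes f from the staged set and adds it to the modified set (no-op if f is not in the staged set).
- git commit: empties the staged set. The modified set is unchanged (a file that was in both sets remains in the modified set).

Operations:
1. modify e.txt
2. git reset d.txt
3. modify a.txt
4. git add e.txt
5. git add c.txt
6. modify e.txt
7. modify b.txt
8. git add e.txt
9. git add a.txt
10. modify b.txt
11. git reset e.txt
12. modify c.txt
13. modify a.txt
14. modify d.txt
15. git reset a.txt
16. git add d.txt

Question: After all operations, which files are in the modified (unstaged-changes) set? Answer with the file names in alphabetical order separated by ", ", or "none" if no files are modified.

Answer: a.txt, b.txt, c.txt, e.txt

Derivation:
After op 1 (modify e.txt): modified={e.txt} staged={none}
After op 2 (git reset d.txt): modified={e.txt} staged={none}
After op 3 (modify a.txt): modified={a.txt, e.txt} staged={none}
After op 4 (git add e.txt): modified={a.txt} staged={e.txt}
After op 5 (git add c.txt): modified={a.txt} staged={e.txt}
After op 6 (modify e.txt): modified={a.txt, e.txt} staged={e.txt}
After op 7 (modify b.txt): modified={a.txt, b.txt, e.txt} staged={e.txt}
After op 8 (git add e.txt): modified={a.txt, b.txt} staged={e.txt}
After op 9 (git add a.txt): modified={b.txt} staged={a.txt, e.txt}
After op 10 (modify b.txt): modified={b.txt} staged={a.txt, e.txt}
After op 11 (git reset e.txt): modified={b.txt, e.txt} staged={a.txt}
After op 12 (modify c.txt): modified={b.txt, c.txt, e.txt} staged={a.txt}
After op 13 (modify a.txt): modified={a.txt, b.txt, c.txt, e.txt} staged={a.txt}
After op 14 (modify d.txt): modified={a.txt, b.txt, c.txt, d.txt, e.txt} staged={a.txt}
After op 15 (git reset a.txt): modified={a.txt, b.txt, c.txt, d.txt, e.txt} staged={none}
After op 16 (git add d.txt): modified={a.txt, b.txt, c.txt, e.txt} staged={d.txt}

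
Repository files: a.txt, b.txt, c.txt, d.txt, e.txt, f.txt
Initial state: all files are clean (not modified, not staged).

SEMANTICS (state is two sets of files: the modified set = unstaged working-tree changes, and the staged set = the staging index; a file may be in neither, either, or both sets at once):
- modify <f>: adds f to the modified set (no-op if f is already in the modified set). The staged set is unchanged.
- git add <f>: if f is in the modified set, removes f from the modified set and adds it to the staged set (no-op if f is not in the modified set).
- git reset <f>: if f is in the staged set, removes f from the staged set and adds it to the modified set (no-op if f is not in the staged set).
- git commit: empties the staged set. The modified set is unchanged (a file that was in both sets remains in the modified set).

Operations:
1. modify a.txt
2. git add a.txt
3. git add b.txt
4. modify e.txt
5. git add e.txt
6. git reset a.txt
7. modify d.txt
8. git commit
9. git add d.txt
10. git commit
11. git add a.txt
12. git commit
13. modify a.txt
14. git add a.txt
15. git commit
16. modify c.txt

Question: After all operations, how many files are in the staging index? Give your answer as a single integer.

After op 1 (modify a.txt): modified={a.txt} staged={none}
After op 2 (git add a.txt): modified={none} staged={a.txt}
After op 3 (git add b.txt): modified={none} staged={a.txt}
After op 4 (modify e.txt): modified={e.txt} staged={a.txt}
After op 5 (git add e.txt): modified={none} staged={a.txt, e.txt}
After op 6 (git reset a.txt): modified={a.txt} staged={e.txt}
After op 7 (modify d.txt): modified={a.txt, d.txt} staged={e.txt}
After op 8 (git commit): modified={a.txt, d.txt} staged={none}
After op 9 (git add d.txt): modified={a.txt} staged={d.txt}
After op 10 (git commit): modified={a.txt} staged={none}
After op 11 (git add a.txt): modified={none} staged={a.txt}
After op 12 (git commit): modified={none} staged={none}
After op 13 (modify a.txt): modified={a.txt} staged={none}
After op 14 (git add a.txt): modified={none} staged={a.txt}
After op 15 (git commit): modified={none} staged={none}
After op 16 (modify c.txt): modified={c.txt} staged={none}
Final staged set: {none} -> count=0

Answer: 0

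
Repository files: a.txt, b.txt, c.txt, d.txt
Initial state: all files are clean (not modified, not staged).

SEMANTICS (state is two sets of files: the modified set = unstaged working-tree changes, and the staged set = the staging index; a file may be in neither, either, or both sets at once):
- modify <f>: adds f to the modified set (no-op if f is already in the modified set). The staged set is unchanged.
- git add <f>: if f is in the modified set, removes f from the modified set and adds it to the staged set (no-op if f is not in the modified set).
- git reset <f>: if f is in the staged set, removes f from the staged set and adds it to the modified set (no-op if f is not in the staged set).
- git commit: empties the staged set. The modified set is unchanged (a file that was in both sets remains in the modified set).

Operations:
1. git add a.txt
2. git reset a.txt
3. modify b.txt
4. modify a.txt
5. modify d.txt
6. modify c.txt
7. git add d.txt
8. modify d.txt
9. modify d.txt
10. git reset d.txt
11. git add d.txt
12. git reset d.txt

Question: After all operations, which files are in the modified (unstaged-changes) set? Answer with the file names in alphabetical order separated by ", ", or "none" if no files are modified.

After op 1 (git add a.txt): modified={none} staged={none}
After op 2 (git reset a.txt): modified={none} staged={none}
After op 3 (modify b.txt): modified={b.txt} staged={none}
After op 4 (modify a.txt): modified={a.txt, b.txt} staged={none}
After op 5 (modify d.txt): modified={a.txt, b.txt, d.txt} staged={none}
After op 6 (modify c.txt): modified={a.txt, b.txt, c.txt, d.txt} staged={none}
After op 7 (git add d.txt): modified={a.txt, b.txt, c.txt} staged={d.txt}
After op 8 (modify d.txt): modified={a.txt, b.txt, c.txt, d.txt} staged={d.txt}
After op 9 (modify d.txt): modified={a.txt, b.txt, c.txt, d.txt} staged={d.txt}
After op 10 (git reset d.txt): modified={a.txt, b.txt, c.txt, d.txt} staged={none}
After op 11 (git add d.txt): modified={a.txt, b.txt, c.txt} staged={d.txt}
After op 12 (git reset d.txt): modified={a.txt, b.txt, c.txt, d.txt} staged={none}

Answer: a.txt, b.txt, c.txt, d.txt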